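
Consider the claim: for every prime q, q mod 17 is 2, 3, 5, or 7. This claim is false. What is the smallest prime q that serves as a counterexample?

A counterexample is any prime q such that the claim fails; we check each in order.
For q = 2, 3, 5, 7 the conclusion holds.
q = 11: 11 mod 17 = 11 — not in {2, 3, 5, 7}.

q = 11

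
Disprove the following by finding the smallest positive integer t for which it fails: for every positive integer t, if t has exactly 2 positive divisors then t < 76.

We need the least positive integer t for which t has exactly 2 positive divisors but the claim fails.
For t = 2, 3, 5, 7, …, 67, 71, 73 the conclusion holds.
t = 79: τ(79) = 2; 79 ≥ 76.
Thus t = 79 disproves the claim, and no smaller t works.

t = 79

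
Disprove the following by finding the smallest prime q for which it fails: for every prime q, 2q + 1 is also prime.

We need the least prime q for which 2q + 1 is not prime.
q = 2: 2q + 1 = 5, prime.
q = 3: 2q + 1 = 7, prime.
q = 5: 2q + 1 = 11, prime.
q = 7: 2q + 1 = 15 = 3 × 5, not prime.

q = 7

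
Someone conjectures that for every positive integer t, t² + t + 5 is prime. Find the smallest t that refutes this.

t = 4

t = 1: t² + t + 5 = 7, prime.
t = 2: t² + t + 5 = 11, prime.
t = 3: t² + t + 5 = 17, prime.
t = 4: t² + t + 5 = 25 = 5 × 5, composite.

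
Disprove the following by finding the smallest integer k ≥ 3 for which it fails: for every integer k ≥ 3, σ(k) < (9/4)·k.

k = 12

The first 9 eligible values, up to k = 11, all satisfy the conclusion.
k = 12: σ(12) = 28; 28 ≥ 27.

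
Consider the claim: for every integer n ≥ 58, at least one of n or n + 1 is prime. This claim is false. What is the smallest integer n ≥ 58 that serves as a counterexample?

n = 62

Check each integer n ≥ 58 in order until n, n + 1 are both composite.
For n = 58, 59, 60, 61 the conclusion holds.
n = 62: 62 = 2 × 31; 63 = 3 × 21 — both composite.
Hence n = 62 is a counterexample.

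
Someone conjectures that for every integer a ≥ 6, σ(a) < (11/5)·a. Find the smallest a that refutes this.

Check each integer a ≥ 6 in order until the claim fails.
For a = 6, 7, 8, 9, 10, 11 the conclusion holds.
a = 12: σ(12) = 28; 28 ≥ 132/5.

a = 12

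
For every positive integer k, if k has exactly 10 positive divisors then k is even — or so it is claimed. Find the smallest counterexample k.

k = 405

A counterexample is any positive integer k such that k has exactly 10 positive divisors but k is odd; we check each in order.
For k = 48, 80, 112, 162, 176, 208, 272, 304, 368 the conclusion holds.
k = 405: divisors of 405: 10 divisors; 405 is odd.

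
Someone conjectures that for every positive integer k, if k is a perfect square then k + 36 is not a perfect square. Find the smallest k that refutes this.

k = 64

We need the least positive integer k for which k is a perfect square but k + 36 is a perfect square.
The first 7 eligible values, up to k = 49, all satisfy the conclusion.
k = 64: 64 = 8² and 64 + 36 = 100 = 10².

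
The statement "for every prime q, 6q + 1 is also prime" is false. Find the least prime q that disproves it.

q = 19

Check each prime q in order until 6q + 1 is not prime.
For q = 2, 3, 5, 7, 11, 13, 17 the conclusion holds.
q = 19: 6q + 1 = 115 = 5 × 23, not prime.
Thus q = 19 disproves the claim, and no smaller q works.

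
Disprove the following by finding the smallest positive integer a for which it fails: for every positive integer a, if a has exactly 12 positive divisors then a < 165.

We need the least positive integer a for which a has exactly 12 positive divisors but the claim fails.
For a = 60, 72, 84, 90, …, 150, 156, 160 the conclusion holds.
a = 198: τ(198) = 12; 198 ≥ 165.
So a = 198 is the smallest counterexample.

a = 198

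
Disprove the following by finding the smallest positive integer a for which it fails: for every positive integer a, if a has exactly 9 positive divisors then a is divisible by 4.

a = 225

A counterexample is any positive integer a such that a has exactly 9 positive divisors but a is not divisible by 4; we check each in order.
For a = 36, 100, 196 the conclusion holds.
a = 225: τ(225) = 9; 225 mod 4 = 1.
Hence a = 225 is a counterexample.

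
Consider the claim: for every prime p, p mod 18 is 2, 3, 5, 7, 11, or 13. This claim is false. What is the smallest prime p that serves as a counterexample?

Check each prime p in order until the claim fails.
p = 2: 2 mod 18 = 2.
p = 3: 3 mod 18 = 3.
p = 5: 5 mod 18 = 5.
p = 7: 7 mod 18 = 7.
p = 11: 11 mod 18 = 11.
p = 13: 13 mod 18 = 13.
p = 17: 17 mod 18 = 17 — not in {2, 3, 5, 7, 11, 13}.
Thus p = 17 disproves the claim, and no smaller p works.

p = 17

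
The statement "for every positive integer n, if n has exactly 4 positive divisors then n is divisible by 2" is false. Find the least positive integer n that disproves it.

n = 15

n = 6: τ(6) = 4; 6 mod 2 = 0.
n = 8: τ(8) = 4; 8 mod 2 = 0.
n = 10: τ(10) = 4; 10 mod 2 = 0.
n = 14: τ(14) = 4; 14 mod 2 = 0.
n = 15: τ(15) = 4; 15 mod 2 = 1.
Hence n = 15 is a counterexample.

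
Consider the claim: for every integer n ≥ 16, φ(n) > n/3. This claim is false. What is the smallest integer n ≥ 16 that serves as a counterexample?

Check each integer n ≥ 16 in order until the claim fails.
n = 16: φ(16) = 8 and 16/3 = 16/3, so φ(16) > 16/3.
n = 17: φ(17) = 16 and 17/3 = 17/3, so φ(17) > 17/3.
n = 18: φ(18) = 6 and 18/3 = 6, so φ(18) ≤ 18/3.
So n = 18 is the smallest counterexample.

n = 18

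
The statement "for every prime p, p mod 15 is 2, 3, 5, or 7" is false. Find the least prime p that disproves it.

A counterexample is any prime p such that the claim fails; we check each in order.
The first 4 eligible values, up to p = 7, all satisfy the conclusion.
p = 11: 11 mod 15 = 11 — not in {2, 3, 5, 7}.

p = 11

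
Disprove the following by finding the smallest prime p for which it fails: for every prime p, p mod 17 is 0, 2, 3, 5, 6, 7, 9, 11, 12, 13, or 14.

We need the least prime p for which the claim fails.
For p = 2, 3, 5, 7, …, 43, 47, 53 the conclusion holds.
p = 59: 59 mod 17 = 8 — not in {0, 2, 3, 5, 6, 7, 9, 11, 12, 13, 14}.
So p = 59 is the smallest counterexample.

p = 59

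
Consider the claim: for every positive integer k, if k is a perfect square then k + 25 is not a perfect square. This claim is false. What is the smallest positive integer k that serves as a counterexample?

Check each positive integer k in order until k is a perfect square but k + 25 is a perfect square.
For k = 1, 4, 9, 16, …, 81, 100, 121 the conclusion holds.
k = 144: 144 = 12² and 144 + 25 = 169 = 13².
Hence k = 144 is a counterexample.

k = 144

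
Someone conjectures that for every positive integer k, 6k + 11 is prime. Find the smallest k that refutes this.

k = 4

k = 1: 6k + 11 = 17, prime.
k = 2: 6k + 11 = 23, prime.
k = 3: 6k + 11 = 29, prime.
k = 4: 6k + 11 = 35 = 5 × 7, composite.
Thus k = 4 disproves the claim, and no smaller k works.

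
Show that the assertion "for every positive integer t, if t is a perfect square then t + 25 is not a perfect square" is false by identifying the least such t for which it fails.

t = 144

A counterexample is any positive integer t such that t is a perfect square but t + 25 is a perfect square; we check each in order.
For t = 1, 4, 9, 16, …, 81, 100, 121 the conclusion holds.
t = 144: 144 = 12² and 144 + 25 = 169 = 13².
Thus t = 144 disproves the claim, and no smaller t works.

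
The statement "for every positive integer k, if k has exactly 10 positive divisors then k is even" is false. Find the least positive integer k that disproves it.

A counterexample is any positive integer k such that k has exactly 10 positive divisors but k is odd; we check each in order.
The first 9 eligible values, up to k = 368, all satisfy the conclusion.
k = 405: divisors of 405: 10 divisors; 405 is odd.
So k = 405 is the smallest counterexample.

k = 405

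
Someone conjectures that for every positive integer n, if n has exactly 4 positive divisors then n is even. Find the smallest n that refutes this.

n = 6: divisors of 6: 1, 2, 3, 6; 6 is even.
n = 8: divisors of 8: 1, 2, 4, 8; 8 is even.
n = 10: divisors of 10: 1, 2, 5, 10; 10 is even.
n = 14: divisors of 14: 1, 2, 7, 14; 14 is even.
n = 15: divisors of 15: 1, 3, 5, 15; 15 is odd.

n = 15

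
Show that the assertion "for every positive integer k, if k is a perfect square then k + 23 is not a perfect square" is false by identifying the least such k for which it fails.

k = 121

Check each positive integer k in order until k is a perfect square but k + 23 is a perfect square.
For k = 1, 4, 9, 16, 25, 36, 49, 64, 81, 100 the conclusion holds.
k = 121: 121 = 11² and 121 + 23 = 144 = 12².
So k = 121 is the smallest counterexample.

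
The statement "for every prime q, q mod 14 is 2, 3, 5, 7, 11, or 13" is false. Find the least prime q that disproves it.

q = 23

A counterexample is any prime q such that the claim fails; we check each in order.
The first 8 eligible values, up to q = 19, all satisfy the conclusion.
q = 23: 23 mod 14 = 9 — not in {2, 3, 5, 7, 11, 13}.
Thus q = 23 disproves the claim, and no smaller q works.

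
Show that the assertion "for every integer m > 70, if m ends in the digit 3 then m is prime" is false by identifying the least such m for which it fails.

m = 93

For m = 73, 83 the conclusion holds.
m = 93: 93 ends in 3; 93 = 3 × 31, composite.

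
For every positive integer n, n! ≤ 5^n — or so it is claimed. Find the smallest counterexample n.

For n = 1, 2, 3, 4, …, 9, 10, 11 the conclusion holds.
n = 12: n! = 479001600 and 5^n = 244140625, so 479001600 > 244140625.
Hence n = 12 is a counterexample.

n = 12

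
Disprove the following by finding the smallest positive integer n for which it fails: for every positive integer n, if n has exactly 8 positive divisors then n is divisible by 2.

We need the least positive integer n for which n has exactly 8 positive divisors but n is not divisible by 2.
For n = 24, 30, 40, 42, …, 88, 102, 104 the conclusion holds.
n = 105: τ(105) = 8; 105 mod 2 = 1.
So n = 105 is the smallest counterexample.

n = 105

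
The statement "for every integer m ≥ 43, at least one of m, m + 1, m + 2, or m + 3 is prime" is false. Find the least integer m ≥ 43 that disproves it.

m = 48

We need the least integer m ≥ 43 for which m, m + 1, m + 2, m + 3 are all composite.
m = 43: 43 is prime.
m = 44: 47 is prime.
m = 45: 47 is prime.
m = 46: 47 is prime.
m = 47: 47 is prime.
m = 48: 48 = 2 × 24; 49 = 7 × 7; 50 = 2 × 25; 51 = 3 × 17 — all composite.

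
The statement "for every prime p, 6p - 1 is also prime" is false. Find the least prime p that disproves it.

p = 11

p = 2: 6p - 1 = 11, prime.
p = 3: 6p - 1 = 17, prime.
p = 5: 6p - 1 = 29, prime.
p = 7: 6p - 1 = 41, prime.
p = 11: 6p - 1 = 65 = 5 × 13, not prime.
Hence p = 11 is a counterexample.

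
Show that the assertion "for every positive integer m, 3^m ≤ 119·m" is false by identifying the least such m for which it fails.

m = 1: 3^m = 3 and 119·m = 119, so 3 ≤ 119.
m = 2: 3^m = 9 and 119·m = 238, so 9 ≤ 238.
m = 3: 3^m = 27 and 119·m = 357, so 27 ≤ 357.
m = 4: 3^m = 81 and 119·m = 476, so 81 ≤ 476.
m = 5: 3^m = 243 and 119·m = 595, so 243 ≤ 595.
m = 6: 3^m = 729 and 119·m = 714, so 729 > 714.
Hence m = 6 is a counterexample.

m = 6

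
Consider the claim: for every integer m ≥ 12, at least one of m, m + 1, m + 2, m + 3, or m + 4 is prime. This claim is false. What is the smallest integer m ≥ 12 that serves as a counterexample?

m = 24

A counterexample is any integer m ≥ 12 such that m, m + 1, m + 2, m + 3, m + 4 are all composite; we check each in order.
For m = 12, 13, 14, 15, …, 21, 22, 23 the conclusion holds.
m = 24: 24 = 2 × 12; 25 = 5 × 5; 26 = 2 × 13; 27 = 3 × 9; 28 = 2 × 14 — all composite.
Hence m = 24 is a counterexample.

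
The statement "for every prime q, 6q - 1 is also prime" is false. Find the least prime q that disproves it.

q = 11

Check each prime q in order until 6q - 1 is not prime.
The first 4 eligible values, up to q = 7, all satisfy the conclusion.
q = 11: 6q - 1 = 65 = 5 × 13, not prime.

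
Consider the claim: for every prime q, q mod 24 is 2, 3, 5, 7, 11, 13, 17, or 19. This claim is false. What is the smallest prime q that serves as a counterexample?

We need the least prime q for which the claim fails.
For q = 2, 3, 5, 7, 11, 13, 17, 19 the conclusion holds.
q = 23: 23 mod 24 = 23 — not in {2, 3, 5, 7, 11, 13, 17, 19}.
So q = 23 is the smallest counterexample.

q = 23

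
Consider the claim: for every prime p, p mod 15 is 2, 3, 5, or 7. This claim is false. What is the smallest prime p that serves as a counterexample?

p = 11

A counterexample is any prime p such that the claim fails; we check each in order.
The first 4 eligible values, up to p = 7, all satisfy the conclusion.
p = 11: 11 mod 15 = 11 — not in {2, 3, 5, 7}.
Hence p = 11 is a counterexample.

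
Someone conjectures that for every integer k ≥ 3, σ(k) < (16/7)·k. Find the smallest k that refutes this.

k = 12

A counterexample is any integer k ≥ 3 such that the claim fails; we check each in order.
For k = 3, 4, 5, 6, 7, 8, 9, 10, 11 the conclusion holds.
k = 12: σ(12) = 28; 28 ≥ 192/7.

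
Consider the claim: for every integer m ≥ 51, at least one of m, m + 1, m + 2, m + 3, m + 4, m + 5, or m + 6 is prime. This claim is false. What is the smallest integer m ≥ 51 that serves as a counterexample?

A counterexample is any integer m ≥ 51 such that m, m + 1, m + 2, m + 3, m + 4, m + 5, m + 6 are all composite; we check each in order.
The first 39 eligible values, up to m = 89, all satisfy the conclusion.
m = 90: 90 = 2 × 45; 91 = 7 × 13; 92 = 2 × 46; 93 = 3 × 31; 94 = 2 × 47; 95 = 5 × 19; 96 = 2 × 48 — all composite.

m = 90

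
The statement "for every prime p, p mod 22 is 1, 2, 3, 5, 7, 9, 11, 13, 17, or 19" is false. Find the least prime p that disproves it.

A counterexample is any prime p such that the claim fails; we check each in order.
For p = 2, 3, 5, 7, …, 23, 29, 31 the conclusion holds.
p = 37: 37 mod 22 = 15 — not in {1, 2, 3, 5, 7, 9, 11, 13, 17, 19}.

p = 37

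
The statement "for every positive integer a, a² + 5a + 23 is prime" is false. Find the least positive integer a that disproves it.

For a = 1, 2, 3, 4, …, 11, 12, 13 the conclusion holds.
a = 14: a² + 5a + 23 = 289 = 17 × 17, composite.

a = 14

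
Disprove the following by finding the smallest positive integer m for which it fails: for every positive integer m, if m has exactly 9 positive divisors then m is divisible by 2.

m = 36: τ(36) = 9; 36 mod 2 = 0.
m = 100: τ(100) = 9; 100 mod 2 = 0.
m = 196: τ(196) = 9; 196 mod 2 = 0.
m = 225: τ(225) = 9; 225 mod 2 = 1.

m = 225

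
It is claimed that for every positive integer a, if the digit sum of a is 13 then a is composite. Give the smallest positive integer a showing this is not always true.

A counterexample is any positive integer a such that the digit sum of a is 13 but a is prime; we check each in order.
a = 49: digit sum 13; 49 is composite.
a = 58: digit sum 13; 58 is composite.
a = 67: digit sum 13; 67 is prime, not composite.

a = 67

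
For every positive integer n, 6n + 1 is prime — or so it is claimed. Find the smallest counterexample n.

We need the least positive integer n for which 6n + 1 is not prime.
n = 1: 6n + 1 = 7, prime.
n = 2: 6n + 1 = 13, prime.
n = 3: 6n + 1 = 19, prime.
n = 4: 6n + 1 = 25 = 5 × 5, composite.

n = 4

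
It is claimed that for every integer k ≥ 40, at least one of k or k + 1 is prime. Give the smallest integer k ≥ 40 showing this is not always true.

A counterexample is any integer k ≥ 40 such that k, k + 1 are both composite; we check each in order.
The first 4 eligible values, up to k = 43, all satisfy the conclusion.
k = 44: 44 = 2 × 22; 45 = 3 × 15 — both composite.
Hence k = 44 is a counterexample.

k = 44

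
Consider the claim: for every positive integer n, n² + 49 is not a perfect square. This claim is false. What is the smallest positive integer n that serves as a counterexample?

For n = 1, 2, 3, 4, …, 21, 22, 23 the conclusion holds.
n = 24: 24² + 49 = 625 = 25², a perfect square.
So n = 24 is the smallest counterexample.

n = 24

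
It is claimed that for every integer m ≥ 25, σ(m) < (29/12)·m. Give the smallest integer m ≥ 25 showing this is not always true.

Check each integer m ≥ 25 in order until the claim fails.
The first 11 eligible values, up to m = 35, all satisfy the conclusion.
m = 36: σ(36) = 91; 91 ≥ 87.
So m = 36 is the smallest counterexample.

m = 36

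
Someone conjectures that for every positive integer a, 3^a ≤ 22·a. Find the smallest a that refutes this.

a = 5

For a = 1, 2, 3, 4 the conclusion holds.
a = 5: 3^a = 243 and 22·a = 110, so 243 > 110.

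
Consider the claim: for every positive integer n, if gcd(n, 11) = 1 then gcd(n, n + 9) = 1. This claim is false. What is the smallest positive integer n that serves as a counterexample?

n = 3

We need the least positive integer n for which gcd(n, 11) = 1 but gcd(n, n + 9) > 1.
For n = 1, 2 the conclusion holds.
n = 3: gcd(3, 12) = 3.
So n = 3 is the smallest counterexample.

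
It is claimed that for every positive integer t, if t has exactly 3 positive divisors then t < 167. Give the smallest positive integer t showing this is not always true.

t = 169

t = 4: τ(4) = 3; 4 < 167.
t = 9: τ(9) = 3; 9 < 167.
t = 25: τ(25) = 3; 25 < 167.
t = 49: τ(49) = 3; 49 < 167.
t = 121: τ(121) = 3; 121 < 167.
t = 169: τ(169) = 3; 169 ≥ 167.
Hence t = 169 is a counterexample.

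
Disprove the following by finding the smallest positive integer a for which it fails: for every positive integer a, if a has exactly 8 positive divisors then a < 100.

Check each positive integer a in order until a has exactly 8 positive divisors but the claim fails.
For a = 24, 30, 40, 42, 54, 56, 66, 70, 78, 88 the conclusion holds.
a = 102: τ(102) = 8; 102 ≥ 100.
Hence a = 102 is a counterexample.

a = 102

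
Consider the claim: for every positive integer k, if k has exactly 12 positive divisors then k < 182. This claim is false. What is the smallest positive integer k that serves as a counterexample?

We need the least positive integer k for which k has exactly 12 positive divisors but the claim fails.
For k = 60, 72, 84, 90, …, 150, 156, 160 the conclusion holds.
k = 198: τ(198) = 12; 198 ≥ 182.

k = 198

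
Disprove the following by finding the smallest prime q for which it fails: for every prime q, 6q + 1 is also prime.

Check each prime q in order until 6q + 1 is not prime.
The first 7 eligible values, up to q = 17, all satisfy the conclusion.
q = 19: 6q + 1 = 115 = 5 × 23, not prime.
So q = 19 is the smallest counterexample.

q = 19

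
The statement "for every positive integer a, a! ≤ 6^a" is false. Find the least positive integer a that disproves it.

A counterexample is any positive integer a such that a! > 6^a; we check each in order.
The first 13 eligible values, up to a = 13, all satisfy the conclusion.
a = 14: a! = 87178291200 and 6^a = 78364164096, so 87178291200 > 78364164096.
Hence a = 14 is a counterexample.

a = 14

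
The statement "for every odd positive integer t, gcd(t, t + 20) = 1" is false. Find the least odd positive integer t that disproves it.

For t = 1, 3 the conclusion holds.
t = 5: gcd(5, 25) = 5.

t = 5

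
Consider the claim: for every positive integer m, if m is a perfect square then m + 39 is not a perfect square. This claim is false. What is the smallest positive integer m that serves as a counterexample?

m = 25

For m = 1, 4, 9, 16 the conclusion holds.
m = 25: 25 = 5² and 25 + 39 = 64 = 8².
So m = 25 is the smallest counterexample.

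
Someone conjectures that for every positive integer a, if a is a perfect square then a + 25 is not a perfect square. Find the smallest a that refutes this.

a = 144

For a = 1, 4, 9, 16, …, 81, 100, 121 the conclusion holds.
a = 144: 144 = 12² and 144 + 25 = 169 = 13².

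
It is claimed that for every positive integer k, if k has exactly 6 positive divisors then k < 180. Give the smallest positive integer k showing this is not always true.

For k = 12, 18, 20, 28, …, 171, 172, 175 the conclusion holds.
k = 188: τ(188) = 6; 188 ≥ 180.
So k = 188 is the smallest counterexample.

k = 188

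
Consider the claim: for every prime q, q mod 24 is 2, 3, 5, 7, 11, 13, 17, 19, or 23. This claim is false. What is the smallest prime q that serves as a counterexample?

We need the least prime q for which the claim fails.
The first 20 eligible values, up to q = 71, all satisfy the conclusion.
q = 73: 73 mod 24 = 1 — not in {2, 3, 5, 7, 11, 13, 17, 19, 23}.
Thus q = 73 disproves the claim, and no smaller q works.

q = 73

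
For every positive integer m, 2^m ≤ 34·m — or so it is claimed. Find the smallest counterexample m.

Check each positive integer m in order until 2^m > 34·m.
m = 1: 2^m = 2 and 34·m = 34, so 2 ≤ 34.
m = 2: 2^m = 4 and 34·m = 68, so 4 ≤ 68.
m = 3: 2^m = 8 and 34·m = 102, so 8 ≤ 102.
m = 4: 2^m = 16 and 34·m = 136, so 16 ≤ 136.
m = 5: 2^m = 32 and 34·m = 170, so 32 ≤ 170.
m = 6: 2^m = 64 and 34·m = 204, so 64 ≤ 204.
m = 7: 2^m = 128 and 34·m = 238, so 128 ≤ 238.
m = 8: 2^m = 256 and 34·m = 272, so 256 ≤ 272.
m = 9: 2^m = 512 and 34·m = 306, so 512 > 306.

m = 9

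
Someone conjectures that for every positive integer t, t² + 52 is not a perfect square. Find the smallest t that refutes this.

A counterexample is any positive integer t such that t² + 52 is a perfect square; we check each in order.
For t = 1, 2, 3, 4, …, 9, 10, 11 the conclusion holds.
t = 12: 12² + 52 = 196 = 14², a perfect square.

t = 12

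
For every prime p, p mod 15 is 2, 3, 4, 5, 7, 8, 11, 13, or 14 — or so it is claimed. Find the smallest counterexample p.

Check each prime p in order until the claim fails.
For p = 2, 3, 5, 7, 11, 13, 17, 19, 23, 29 the conclusion holds.
p = 31: 31 mod 15 = 1 — not in {2, 3, 4, 5, 7, 8, 11, 13, 14}.
So p = 31 is the smallest counterexample.

p = 31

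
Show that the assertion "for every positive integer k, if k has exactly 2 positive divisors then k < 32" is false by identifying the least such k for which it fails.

We need the least positive integer k for which k has exactly 2 positive divisors but the claim fails.
For k = 2, 3, 5, 7, …, 23, 29, 31 the conclusion holds.
k = 37: τ(37) = 2; 37 ≥ 32.

k = 37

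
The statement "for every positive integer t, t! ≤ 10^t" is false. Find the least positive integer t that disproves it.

We need the least positive integer t for which t! > 10^t.
The first 24 eligible values, up to t = 24, all satisfy the conclusion.
t = 25: t! = 15511210043330985984000000 and 10^t = 10000000000000000000000000, so 15511210043330985984000000 > 10000000000000000000000000.

t = 25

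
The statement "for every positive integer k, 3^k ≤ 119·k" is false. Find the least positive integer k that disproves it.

k = 6

k = 1: 3^k = 3 and 119·k = 119, so 3 ≤ 119.
k = 2: 3^k = 9 and 119·k = 238, so 9 ≤ 238.
k = 3: 3^k = 27 and 119·k = 357, so 27 ≤ 357.
k = 4: 3^k = 81 and 119·k = 476, so 81 ≤ 476.
k = 5: 3^k = 243 and 119·k = 595, so 243 ≤ 595.
k = 6: 3^k = 729 and 119·k = 714, so 729 > 714.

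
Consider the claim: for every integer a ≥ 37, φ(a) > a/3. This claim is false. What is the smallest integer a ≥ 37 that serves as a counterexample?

We need the least integer a ≥ 37 for which the claim fails.
The first 5 eligible values, up to a = 41, all satisfy the conclusion.
a = 42: φ(42) = 12 and 42/3 = 14, so φ(42) ≤ 42/3.

a = 42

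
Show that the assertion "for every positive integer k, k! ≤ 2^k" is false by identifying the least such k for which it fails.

Check each positive integer k in order until k! > 2^k.
k = 1: k! = 1 and 2^k = 2, so 1 ≤ 2.
k = 2: k! = 2 and 2^k = 4, so 2 ≤ 4.
k = 3: k! = 6 and 2^k = 8, so 6 ≤ 8.
k = 4: k! = 24 and 2^k = 16, so 24 > 16.
Hence k = 4 is a counterexample.

k = 4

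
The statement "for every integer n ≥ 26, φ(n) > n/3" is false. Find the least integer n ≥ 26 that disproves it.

n = 30

A counterexample is any integer n ≥ 26 such that the claim fails; we check each in order.
The first 4 eligible values, up to n = 29, all satisfy the conclusion.
n = 30: φ(30) = 8 and 30/3 = 10, so φ(30) ≤ 30/3.
Thus n = 30 disproves the claim, and no smaller n works.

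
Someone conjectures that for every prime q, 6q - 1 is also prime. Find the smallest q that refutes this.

A counterexample is any prime q such that 6q - 1 is not prime; we check each in order.
The first 4 eligible values, up to q = 7, all satisfy the conclusion.
q = 11: 6q - 1 = 65 = 5 × 13, not prime.

q = 11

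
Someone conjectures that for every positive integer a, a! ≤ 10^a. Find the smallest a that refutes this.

a = 25

The first 24 eligible values, up to a = 24, all satisfy the conclusion.
a = 25: a! = 15511210043330985984000000 and 10^a = 10000000000000000000000000, so 15511210043330985984000000 > 10000000000000000000000000.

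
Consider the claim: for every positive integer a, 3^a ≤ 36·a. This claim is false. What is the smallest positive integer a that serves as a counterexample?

a = 5

A counterexample is any positive integer a such that 3^a > 36·a; we check each in order.
The first 4 eligible values, up to a = 4, all satisfy the conclusion.
a = 5: 3^a = 243 and 36·a = 180, so 243 > 180.
Hence a = 5 is a counterexample.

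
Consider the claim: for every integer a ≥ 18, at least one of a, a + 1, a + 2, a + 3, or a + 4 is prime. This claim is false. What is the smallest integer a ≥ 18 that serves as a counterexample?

We need the least integer a ≥ 18 for which a, a + 1, a + 2, a + 3, a + 4 are all composite.
The first 6 eligible values, up to a = 23, all satisfy the conclusion.
a = 24: 24 = 2 × 12; 25 = 5 × 5; 26 = 2 × 13; 27 = 3 × 9; 28 = 2 × 14 — all composite.
Thus a = 24 disproves the claim, and no smaller a works.

a = 24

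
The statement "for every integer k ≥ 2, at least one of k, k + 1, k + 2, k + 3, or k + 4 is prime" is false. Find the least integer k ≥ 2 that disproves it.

A counterexample is any integer k ≥ 2 such that k, k + 1, k + 2, k + 3, k + 4 are all composite; we check each in order.
For k = 2, 3, 4, 5, …, 21, 22, 23 the conclusion holds.
k = 24: 24 = 2 × 12; 25 = 5 × 5; 26 = 2 × 13; 27 = 3 × 9; 28 = 2 × 14 — all composite.
Hence k = 24 is a counterexample.

k = 24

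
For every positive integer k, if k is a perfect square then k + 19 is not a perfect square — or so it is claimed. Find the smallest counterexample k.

k = 81

We need the least positive integer k for which k is a perfect square but k + 19 is a perfect square.
For k = 1, 4, 9, 16, 25, 36, 49, 64 the conclusion holds.
k = 81: 81 = 9² and 81 + 19 = 100 = 10².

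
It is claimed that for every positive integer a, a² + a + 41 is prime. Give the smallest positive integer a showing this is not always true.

We need the least positive integer a for which a² + a + 41 is not prime.
The first 39 eligible values, up to a = 39, all satisfy the conclusion.
a = 40: a² + a + 41 = 1681 = 41 × 41, composite.
Thus a = 40 disproves the claim, and no smaller a works.

a = 40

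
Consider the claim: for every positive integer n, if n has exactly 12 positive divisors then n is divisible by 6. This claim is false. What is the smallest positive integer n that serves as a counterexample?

Check each positive integer n in order until n has exactly 12 positive divisors but n is not divisible by 6.
The first 8 eligible values, up to n = 132, all satisfy the conclusion.
n = 140: τ(140) = 12; 140 mod 6 = 2.

n = 140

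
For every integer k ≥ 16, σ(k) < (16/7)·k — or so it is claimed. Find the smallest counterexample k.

k = 24

A counterexample is any integer k ≥ 16 such that the claim fails; we check each in order.
For k = 16, 17, 18, 19, 20, 21, 22, 23 the conclusion holds.
k = 24: σ(24) = 60; 60 ≥ 384/7.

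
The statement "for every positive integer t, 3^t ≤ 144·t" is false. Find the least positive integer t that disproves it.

A counterexample is any positive integer t such that 3^t > 144·t; we check each in order.
The first 6 eligible values, up to t = 6, all satisfy the conclusion.
t = 7: 3^t = 2187 and 144·t = 1008, so 2187 > 1008.

t = 7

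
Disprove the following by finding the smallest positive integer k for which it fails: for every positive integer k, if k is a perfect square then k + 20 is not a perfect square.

k = 16

Check each positive integer k in order until k is a perfect square but k + 20 is a perfect square.
k = 1: 1 + 20 = 21, not a perfect square.
k = 4: 4 + 20 = 24, not a perfect square.
k = 9: 9 + 20 = 29, not a perfect square.
k = 16: 16 = 4² and 16 + 20 = 36 = 6².
Thus k = 16 disproves the claim, and no smaller k works.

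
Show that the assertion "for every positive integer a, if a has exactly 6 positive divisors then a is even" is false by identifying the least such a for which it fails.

a = 45

A counterexample is any positive integer a such that a has exactly 6 positive divisors but a is odd; we check each in order.
a = 12: divisors of 12: 1, 2, 3, 4, 6, 12; 12 is even.
a = 18: divisors of 18: 1, 2, 3, 6, 9, 18; 18 is even.
a = 20: divisors of 20: 1, 2, 4, 5, 10, 20; 20 is even.
a = 28: divisors of 28: 1, 2, 4, 7, 14, 28; 28 is even.
a = 32: divisors of 32: 1, 2, 4, 8, 16, 32; 32 is even.
a = 44: divisors of 44: 1, 2, 4, 11, 22, 44; 44 is even.
a = 45: divisors of 45: 1, 3, 5, 9, 15, 45; 45 is odd.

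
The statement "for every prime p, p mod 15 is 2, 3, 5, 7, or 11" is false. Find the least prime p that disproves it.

p = 13

A counterexample is any prime p such that the claim fails; we check each in order.
For p = 2, 3, 5, 7, 11 the conclusion holds.
p = 13: 13 mod 15 = 13 — not in {2, 3, 5, 7, 11}.
So p = 13 is the smallest counterexample.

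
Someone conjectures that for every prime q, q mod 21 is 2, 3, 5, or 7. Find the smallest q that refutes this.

q = 11

Check each prime q in order until the claim fails.
For q = 2, 3, 5, 7 the conclusion holds.
q = 11: 11 mod 21 = 11 — not in {2, 3, 5, 7}.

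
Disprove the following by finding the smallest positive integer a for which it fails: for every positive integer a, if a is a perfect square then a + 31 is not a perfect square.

a = 225

We need the least positive integer a for which a is a perfect square but a + 31 is a perfect square.
For a = 1, 4, 9, 16, …, 144, 169, 196 the conclusion holds.
a = 225: 225 = 15² and 225 + 31 = 256 = 16².
Hence a = 225 is a counterexample.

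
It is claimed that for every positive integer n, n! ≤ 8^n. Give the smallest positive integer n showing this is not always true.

n = 20

We need the least positive integer n for which n! > 8^n.
For n = 1, 2, 3, 4, …, 17, 18, 19 the conclusion holds.
n = 20: n! = 2432902008176640000 and 8^n = 1152921504606846976, so 2432902008176640000 > 1152921504606846976.
So n = 20 is the smallest counterexample.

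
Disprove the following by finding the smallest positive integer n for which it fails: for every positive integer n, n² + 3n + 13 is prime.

We need the least positive integer n for which n² + 3n + 13 is not prime.
For n = 1, 2, 3, 4, 5, 6, 7, 8 the conclusion holds.
n = 9: n² + 3n + 13 = 121 = 11 × 11, composite.
So n = 9 is the smallest counterexample.

n = 9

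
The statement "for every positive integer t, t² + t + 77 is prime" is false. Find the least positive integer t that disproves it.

A counterexample is any positive integer t such that t² + t + 77 is not prime; we check each in order.
The first 5 eligible values, up to t = 5, all satisfy the conclusion.
t = 6: t² + t + 77 = 119 = 7 × 17, composite.

t = 6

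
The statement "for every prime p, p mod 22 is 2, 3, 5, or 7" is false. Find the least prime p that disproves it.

p = 11

The first 4 eligible values, up to p = 7, all satisfy the conclusion.
p = 11: 11 mod 22 = 11 — not in {2, 3, 5, 7}.
So p = 11 is the smallest counterexample.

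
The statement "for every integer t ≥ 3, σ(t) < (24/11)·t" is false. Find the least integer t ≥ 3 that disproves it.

t = 12

We need the least integer t ≥ 3 for which the claim fails.
For t = 3, 4, 5, 6, 7, 8, 9, 10, 11 the conclusion holds.
t = 12: σ(12) = 28; 28 ≥ 288/11.
Hence t = 12 is a counterexample.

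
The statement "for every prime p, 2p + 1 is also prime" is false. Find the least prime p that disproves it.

p = 7

Check each prime p in order until 2p + 1 is not prime.
p = 2: 2p + 1 = 5, prime.
p = 3: 2p + 1 = 7, prime.
p = 5: 2p + 1 = 11, prime.
p = 7: 2p + 1 = 15 = 3 × 5, not prime.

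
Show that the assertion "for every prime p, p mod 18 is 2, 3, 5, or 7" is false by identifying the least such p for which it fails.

p = 11

Check each prime p in order until the claim fails.
The first 4 eligible values, up to p = 7, all satisfy the conclusion.
p = 11: 11 mod 18 = 11 — not in {2, 3, 5, 7}.
So p = 11 is the smallest counterexample.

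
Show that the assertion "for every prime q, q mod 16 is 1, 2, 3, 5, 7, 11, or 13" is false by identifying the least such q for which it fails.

q = 31

A counterexample is any prime q such that the claim fails; we check each in order.
For q = 2, 3, 5, 7, 11, 13, 17, 19, 23, 29 the conclusion holds.
q = 31: 31 mod 16 = 15 — not in {1, 2, 3, 5, 7, 11, 13}.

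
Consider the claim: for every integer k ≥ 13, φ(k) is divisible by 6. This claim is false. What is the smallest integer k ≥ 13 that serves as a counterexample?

k = 15

k = 13: φ(13) = 12; 12 mod 6 = 0.
k = 14: φ(14) = 6; 6 mod 6 = 0.
k = 15: φ(15) = 8; 8 mod 6 = 2.
So k = 15 is the smallest counterexample.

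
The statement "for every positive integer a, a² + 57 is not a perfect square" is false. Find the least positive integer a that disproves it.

a = 8

a = 1: 1² + 57 = 58, not a perfect square.
a = 2: 2² + 57 = 61, not a perfect square.
a = 3: 3² + 57 = 66, not a perfect square.
a = 4: 4² + 57 = 73, not a perfect square.
a = 5: 5² + 57 = 82, not a perfect square.
a = 6: 6² + 57 = 93, not a perfect square.
a = 7: 7² + 57 = 106, not a perfect square.
a = 8: 8² + 57 = 121 = 11², a perfect square.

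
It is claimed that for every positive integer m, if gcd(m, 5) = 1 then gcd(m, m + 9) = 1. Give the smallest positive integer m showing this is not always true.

For m = 1, 2 the conclusion holds.
m = 3: gcd(3, 12) = 3.
Hence m = 3 is a counterexample.

m = 3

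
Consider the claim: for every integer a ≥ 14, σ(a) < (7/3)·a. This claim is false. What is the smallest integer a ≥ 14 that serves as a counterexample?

We need the least integer a ≥ 14 for which the claim fails.
For a = 14, 15, 16, 17, 18, 19, 20, 21, 22, 23 the conclusion holds.
a = 24: σ(24) = 60; 60 ≥ 56.

a = 24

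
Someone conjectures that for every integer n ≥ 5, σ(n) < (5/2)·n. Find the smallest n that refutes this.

n = 24

We need the least integer n ≥ 5 for which the claim fails.
For n = 5, 6, 7, 8, …, 21, 22, 23 the conclusion holds.
n = 24: σ(24) = 60; 60 ≥ 60.
Hence n = 24 is a counterexample.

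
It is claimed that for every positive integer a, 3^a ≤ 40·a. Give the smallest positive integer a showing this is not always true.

a = 5

For a = 1, 2, 3, 4 the conclusion holds.
a = 5: 3^a = 243 and 40·a = 200, so 243 > 200.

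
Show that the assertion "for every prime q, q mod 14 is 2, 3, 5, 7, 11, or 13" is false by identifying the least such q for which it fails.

q = 23

Check each prime q in order until the claim fails.
For q = 2, 3, 5, 7, 11, 13, 17, 19 the conclusion holds.
q = 23: 23 mod 14 = 9 — not in {2, 3, 5, 7, 11, 13}.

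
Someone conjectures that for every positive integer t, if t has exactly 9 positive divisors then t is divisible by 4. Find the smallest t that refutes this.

A counterexample is any positive integer t such that t has exactly 9 positive divisors but t is not divisible by 4; we check each in order.
t = 36: τ(36) = 9; 36 mod 4 = 0.
t = 100: τ(100) = 9; 100 mod 4 = 0.
t = 196: τ(196) = 9; 196 mod 4 = 0.
t = 225: τ(225) = 9; 225 mod 4 = 1.
Thus t = 225 disproves the claim, and no smaller t works.

t = 225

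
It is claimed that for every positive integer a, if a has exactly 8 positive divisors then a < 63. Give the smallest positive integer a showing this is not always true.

a = 66

a = 24: τ(24) = 8; 24 < 63.
a = 30: τ(30) = 8; 30 < 63.
a = 40: τ(40) = 8; 40 < 63.
a = 42: τ(42) = 8; 42 < 63.
a = 54: τ(54) = 8; 54 < 63.
a = 56: τ(56) = 8; 56 < 63.
a = 66: τ(66) = 8; 66 ≥ 63.
Hence a = 66 is a counterexample.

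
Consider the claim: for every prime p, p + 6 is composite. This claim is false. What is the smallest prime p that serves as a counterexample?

p = 5

For p = 2, 3 the conclusion holds.
p = 5: p + 6 = 11, prime — not composite.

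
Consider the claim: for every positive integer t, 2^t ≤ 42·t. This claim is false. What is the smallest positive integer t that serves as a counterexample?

A counterexample is any positive integer t such that 2^t > 42·t; we check each in order.
For t = 1, 2, 3, 4, 5, 6, 7, 8 the conclusion holds.
t = 9: 2^t = 512 and 42·t = 378, so 512 > 378.

t = 9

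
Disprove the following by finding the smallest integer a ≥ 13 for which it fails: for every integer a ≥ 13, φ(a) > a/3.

a = 18

We need the least integer a ≥ 13 for which the claim fails.
a = 13: φ(13) = 12 and 13/3 = 13/3, so φ(13) > 13/3.
a = 14: φ(14) = 6 and 14/3 = 14/3, so φ(14) > 14/3.
a = 15: φ(15) = 8 and 15/3 = 5, so φ(15) > 15/3.
a = 16: φ(16) = 8 and 16/3 = 16/3, so φ(16) > 16/3.
a = 17: φ(17) = 16 and 17/3 = 17/3, so φ(17) > 17/3.
a = 18: φ(18) = 6 and 18/3 = 6, so φ(18) ≤ 18/3.
So a = 18 is the smallest counterexample.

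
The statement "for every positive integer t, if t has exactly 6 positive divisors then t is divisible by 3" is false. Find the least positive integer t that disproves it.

Check each positive integer t in order until t has exactly 6 positive divisors but t is not divisible by 3.
t = 12: τ(12) = 6; 12 mod 3 = 0.
t = 18: τ(18) = 6; 18 mod 3 = 0.
t = 20: τ(20) = 6; 20 mod 3 = 2.

t = 20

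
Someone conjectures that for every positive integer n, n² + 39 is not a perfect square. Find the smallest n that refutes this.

n = 5

A counterexample is any positive integer n such that n² + 39 is a perfect square; we check each in order.
n = 1: 1² + 39 = 40, not a perfect square.
n = 2: 2² + 39 = 43, not a perfect square.
n = 3: 3² + 39 = 48, not a perfect square.
n = 4: 4² + 39 = 55, not a perfect square.
n = 5: 5² + 39 = 64 = 8², a perfect square.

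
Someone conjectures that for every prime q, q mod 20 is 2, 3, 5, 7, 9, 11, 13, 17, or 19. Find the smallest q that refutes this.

q = 41

A counterexample is any prime q such that the claim fails; we check each in order.
For q = 2, 3, 5, 7, …, 29, 31, 37 the conclusion holds.
q = 41: 41 mod 20 = 1 — not in {2, 3, 5, 7, 9, 11, 13, 17, 19}.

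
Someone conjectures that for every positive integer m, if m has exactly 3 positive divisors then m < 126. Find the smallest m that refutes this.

m = 169

We need the least positive integer m for which m has exactly 3 positive divisors but the claim fails.
For m = 4, 9, 25, 49, 121 the conclusion holds.
m = 169: τ(169) = 3; 169 ≥ 126.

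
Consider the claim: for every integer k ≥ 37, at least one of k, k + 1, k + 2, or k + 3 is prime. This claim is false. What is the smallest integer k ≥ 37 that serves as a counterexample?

k = 48

For k = 37, 38, 39, 40, …, 45, 46, 47 the conclusion holds.
k = 48: 48 = 2 × 24; 49 = 7 × 7; 50 = 2 × 25; 51 = 3 × 17 — all composite.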